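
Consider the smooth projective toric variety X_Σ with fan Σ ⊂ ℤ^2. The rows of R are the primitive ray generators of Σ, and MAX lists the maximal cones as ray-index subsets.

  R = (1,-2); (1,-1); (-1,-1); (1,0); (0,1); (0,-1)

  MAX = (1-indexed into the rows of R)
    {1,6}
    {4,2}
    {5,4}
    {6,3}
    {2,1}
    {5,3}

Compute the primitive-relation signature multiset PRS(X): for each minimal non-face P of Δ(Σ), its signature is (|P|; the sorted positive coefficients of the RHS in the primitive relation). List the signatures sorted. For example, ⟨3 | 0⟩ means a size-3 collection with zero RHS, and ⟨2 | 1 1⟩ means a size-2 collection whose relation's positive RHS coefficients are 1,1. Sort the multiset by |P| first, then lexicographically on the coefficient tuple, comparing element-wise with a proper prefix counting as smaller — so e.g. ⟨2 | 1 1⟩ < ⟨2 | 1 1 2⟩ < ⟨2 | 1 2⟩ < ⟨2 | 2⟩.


9 minimal non-faces of Δ(Σ) (on 6 rays):

  {5,6}:  v_{5} + v_{6} = 0  so sig = ⟨2 | 0⟩
  {1,5}:  v_{1} + v_{5} = v_{2}  so sig = ⟨2 | 1⟩
  {2,5}:  v_{2} + v_{5} = v_{4}  so sig = ⟨2 | 1⟩
  {2,6}:  v_{2} + v_{6} = v_{1}  so sig = ⟨2 | 1⟩
  {3,4}:  v_{3} + v_{4} = v_{6}  so sig = ⟨2 | 1⟩
  {4,6}:  v_{4} + v_{6} = v_{2}  so sig = ⟨2 | 1⟩
  {1,4}:  v_{1} + v_{4} = 2·v_{2}  so sig = ⟨2 | 2⟩
  {2,3}:  v_{2} + v_{3} = 2·v_{6}  so sig = ⟨2 | 2⟩
  {1,3}:  v_{1} + v_{3} = 3·v_{6}  so sig = ⟨2 | 3⟩

Hence PRS(X_Σ) =
[⟨2 | 0⟩, ⟨2 | 1⟩, ⟨2 | 1⟩, ⟨2 | 1⟩, ⟨2 | 1⟩, ⟨2 | 1⟩, ⟨2 | 2⟩, ⟨2 | 2⟩, ⟨2 | 3⟩]


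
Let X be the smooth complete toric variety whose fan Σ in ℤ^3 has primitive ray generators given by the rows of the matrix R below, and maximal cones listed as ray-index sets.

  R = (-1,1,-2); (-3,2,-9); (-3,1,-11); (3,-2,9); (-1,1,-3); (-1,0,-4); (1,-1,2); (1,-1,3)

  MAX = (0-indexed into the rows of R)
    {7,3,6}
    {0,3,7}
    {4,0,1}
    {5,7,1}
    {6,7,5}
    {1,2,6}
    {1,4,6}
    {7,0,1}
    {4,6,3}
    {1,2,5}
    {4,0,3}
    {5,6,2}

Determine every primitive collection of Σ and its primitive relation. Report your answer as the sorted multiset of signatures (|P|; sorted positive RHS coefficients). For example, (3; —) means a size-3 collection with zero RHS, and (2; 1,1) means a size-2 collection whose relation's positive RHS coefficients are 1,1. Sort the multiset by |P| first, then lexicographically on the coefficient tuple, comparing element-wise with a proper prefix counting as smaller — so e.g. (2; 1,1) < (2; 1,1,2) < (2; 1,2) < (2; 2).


|primitive collections| = 12. Relations:

  P = {0,6}:  v_{0} + v_{6} = 0  ⇒ sig = (2; —)
  P = {1,3}:  v_{1} + v_{3} = 0  ⇒ sig = (2; —)
  P = {4,7}:  v_{4} + v_{7} = 0  ⇒ sig = (2; —)
  P = {0,2}:  v_{0} + v_{2} = v_{1} + v_{5}  ⇒ sig = (2; 1,1)
  P = {0,5}:  v_{0} + v_{5} = v_{1} + v_{7}  ⇒ sig = (2; 1,1)
  P = {2,3}:  v_{2} + v_{3} = v_{5} + v_{6}  ⇒ sig = (2; 1,1)
  P = {3,5}:  v_{3} + v_{5} = v_{6} + v_{7}  ⇒ sig = (2; 1,1)
  P = {4,5}:  v_{4} + v_{5} = v_{1} + v_{6}  ⇒ sig = (2; 1,1)
  P = {2,7}:  v_{2} + v_{7} = 2·v_{5}  ⇒ sig = (2; 2)
  P = {2,4}:  v_{2} + v_{4} = 2·v_{1} + 2·v_{6}  ⇒ sig = (2; 2,2)
  P = {1,5,6}:  v_{1} + v_{5} + v_{6} = v_{2}  ⇒ sig = (3; 1)
  P = {1,6,7}:  v_{1} + v_{6} + v_{7} = v_{5}  ⇒ sig = (3; 1)

Sorted signature multiset PRS(X):
    (2; —)
    (2; —)
    (2; —)
    (2; 1,1)
    (2; 1,1)
    (2; 1,1)
    (2; 1,1)
    (2; 1,1)
    (2; 2)
    (2; 2,2)
    (3; 1)
    (3; 1)


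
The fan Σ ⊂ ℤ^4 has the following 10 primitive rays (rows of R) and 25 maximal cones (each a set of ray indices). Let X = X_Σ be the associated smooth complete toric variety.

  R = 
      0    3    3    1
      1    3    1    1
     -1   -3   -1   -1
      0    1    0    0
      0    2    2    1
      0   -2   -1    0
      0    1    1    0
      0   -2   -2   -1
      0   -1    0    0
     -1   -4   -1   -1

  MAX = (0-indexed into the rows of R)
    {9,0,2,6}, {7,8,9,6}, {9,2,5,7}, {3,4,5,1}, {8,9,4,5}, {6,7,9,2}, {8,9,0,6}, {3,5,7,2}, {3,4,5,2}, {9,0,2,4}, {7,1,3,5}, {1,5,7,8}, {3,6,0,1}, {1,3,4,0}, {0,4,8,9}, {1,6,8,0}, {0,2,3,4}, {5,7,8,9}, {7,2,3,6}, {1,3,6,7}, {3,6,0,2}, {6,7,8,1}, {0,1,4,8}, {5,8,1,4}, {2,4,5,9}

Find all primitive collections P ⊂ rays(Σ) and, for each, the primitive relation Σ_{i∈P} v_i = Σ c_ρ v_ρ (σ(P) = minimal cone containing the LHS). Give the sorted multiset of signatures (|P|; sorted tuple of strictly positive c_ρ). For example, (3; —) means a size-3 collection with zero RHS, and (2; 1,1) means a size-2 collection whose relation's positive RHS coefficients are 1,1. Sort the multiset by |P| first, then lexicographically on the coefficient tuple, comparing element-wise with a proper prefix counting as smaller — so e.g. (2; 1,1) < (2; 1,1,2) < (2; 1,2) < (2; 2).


The 10 primitive collections of Σ (r=10, n=4):

  P={1,2}:  v_{1} + v_{2} = 0 ; sig = (2; —)
  P={3,8}:  v_{3} + v_{8} = 0 ; sig = (2; —)
  P={4,7}:  v_{4} + v_{7} = 0 ; sig = (2; —)
  P={0,7}:  v_{0} + v_{7} = v_{6} ; sig = (2; 1)
  P={1,9}:  v_{1} + v_{9} = v_{8} ; sig = (2; 1)
  P={2,8}:  v_{2} + v_{8} = v_{9} ; sig = (2; 1)
  P={3,9}:  v_{3} + v_{9} = v_{2} ; sig = (2; 1)
  P={4,6}:  v_{4} + v_{6} = v_{0} ; sig = (2; 1)
  P={5,6}:  v_{5} + v_{6} = v_{8} ; sig = (2; 1)
  P={0,5}:  v_{0} + v_{5} = v_{4} + v_{8} ; sig = (2; 1,1)

Signatures (|P|; sorted positive RHS coefficients), sorted:
[(2; —), (2; —), (2; —), (2; 1), (2; 1), (2; 1), (2; 1), (2; 1), (2; 1), (2; 1,1)]


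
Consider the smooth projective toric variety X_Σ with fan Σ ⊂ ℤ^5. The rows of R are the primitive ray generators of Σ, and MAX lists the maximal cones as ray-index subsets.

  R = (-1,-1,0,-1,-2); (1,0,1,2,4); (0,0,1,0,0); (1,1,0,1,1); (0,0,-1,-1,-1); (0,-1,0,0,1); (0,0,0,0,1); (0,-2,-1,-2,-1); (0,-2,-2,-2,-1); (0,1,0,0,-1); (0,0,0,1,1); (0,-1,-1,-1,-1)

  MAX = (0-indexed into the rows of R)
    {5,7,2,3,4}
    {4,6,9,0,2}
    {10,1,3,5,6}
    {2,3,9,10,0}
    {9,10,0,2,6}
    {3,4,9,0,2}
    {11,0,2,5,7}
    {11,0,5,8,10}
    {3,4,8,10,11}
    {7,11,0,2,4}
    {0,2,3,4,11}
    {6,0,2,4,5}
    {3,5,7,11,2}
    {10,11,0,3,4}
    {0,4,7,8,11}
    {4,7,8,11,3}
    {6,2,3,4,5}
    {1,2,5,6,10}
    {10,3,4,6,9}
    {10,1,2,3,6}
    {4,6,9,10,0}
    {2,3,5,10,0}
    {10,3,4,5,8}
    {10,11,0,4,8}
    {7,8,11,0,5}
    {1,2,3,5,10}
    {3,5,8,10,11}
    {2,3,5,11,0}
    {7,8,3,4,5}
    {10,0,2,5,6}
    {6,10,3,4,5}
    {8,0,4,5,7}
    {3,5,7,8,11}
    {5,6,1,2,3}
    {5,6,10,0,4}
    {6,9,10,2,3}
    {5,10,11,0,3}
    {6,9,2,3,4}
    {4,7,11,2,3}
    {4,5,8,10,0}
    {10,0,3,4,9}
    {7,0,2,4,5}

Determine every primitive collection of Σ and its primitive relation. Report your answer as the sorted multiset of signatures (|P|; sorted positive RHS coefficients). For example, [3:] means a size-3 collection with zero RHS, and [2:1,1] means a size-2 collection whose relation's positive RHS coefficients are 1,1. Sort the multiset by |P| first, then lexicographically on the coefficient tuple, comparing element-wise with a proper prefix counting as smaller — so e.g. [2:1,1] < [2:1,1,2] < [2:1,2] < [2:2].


|primitive collections| = 23. Relations:

  P = {5,9}:  v_{5} + v_{9} = 0 — sig = [2:]
  P = {2,8}:  v_{2} + v_{8} = v_{7} — sig = [2:1]
  P = {6,11}:  v_{6} + v_{11} = v_{4} + v_{5} — sig = [2:1,1]
  P = {7,10}:  v_{7} + v_{10} = v_{5} + v_{11} — sig = [2:1,1]
  P = {8,9}:  v_{8} + v_{9} = v_{4} + v_{11} — sig = [2:1,1]
  P = {0,1}:  v_{0} + v_{1} = v_{2} + v_{5} + v_{10} — sig = [2:1,1,1]
  P = {1,4}:  v_{1} + v_{4} = v_{3} + v_{5} + v_{6} — sig = [2:1,1,1]
  P = {7,9}:  v_{7} + v_{9} = v_{2} + v_{4} + v_{11} — sig = [2:1,1,1]
  P = {9,11}:  v_{9} + v_{11} = v_{0} + v_{3} + v_{4} — sig = [2:1,1,1]
  P = {1,9}:  v_{1} + v_{9} = v_{2} + v_{3} + v_{6} + v_{10} — sig = [2:1,1,1,1]
  P = {1,7}:  v_{1} + v_{7} = v_{2} + v_{3} + v_{4} + 3·v_{5} — sig = [2:1,1,1,3]
  P = {1,8}:  v_{1} + v_{8} = v_{3} + v_{4} + 3·v_{5} — sig = [2:1,1,3]
  P = {1,11}:  v_{1} + v_{11} = v_{3} + 2·v_{5} — sig = [2:1,2]
  P = {6,7}:  v_{6} + v_{7} = v_{2} + 2·v_{4} + 2·v_{5} — sig = [2:1,2,2]
  P = {6,8}:  v_{6} + v_{8} = 2·v_{4} + 2·v_{5} — sig = [2:2,2]
  P = {0,3,6}:  v_{0} + v_{3} + v_{6} = 0 — sig = [3:]
  P = {2,4,10}:  v_{2} + v_{4} + v_{10} = 0 — sig = [3:]
  P = {4,5,11}:  v_{4} + v_{5} + v_{11} = v_{8} — sig = [3:1]
  P = {2,10,11}:  v_{2} + v_{10} + v_{11} = v_{0} + v_{3} + v_{5} — sig = [3:1,1,1]
  P = {0,3,7}:  v_{0} + v_{3} + v_{7} = v_{2} + 2·v_{11} — sig = [3:1,2]
  P = {0,3,8}:  v_{0} + v_{3} + v_{8} = 2·v_{11} — sig = [3:2]
  P = {0,3,4,5}:  v_{0} + v_{3} + v_{4} + v_{5} = v_{11} — sig = [4:1]
  P = {2,3,5,6,10}:  v_{2} + v_{3} + v_{5} + v_{6} + v_{10} = v_{1} — sig = [5:1]

Hence PRS(X_Σ) =
    |P|=2: 15 collections, coeffs (), (1), (1,1), (1,1), (1,1), (1,1,1), (1,1,1), (1,1,1), (1,1,1), (1,1,1,1), (1,1,1,3), (1,1,3), (1,2), (1,2,2), (2,2)
    |P|=3: 6 collections, coeffs (), (), (1), (1,1,1), (1,2), (2)
    |P|=4: 1 collection, coeffs (1)
    |P|=5: 1 collection, coeffs (1)


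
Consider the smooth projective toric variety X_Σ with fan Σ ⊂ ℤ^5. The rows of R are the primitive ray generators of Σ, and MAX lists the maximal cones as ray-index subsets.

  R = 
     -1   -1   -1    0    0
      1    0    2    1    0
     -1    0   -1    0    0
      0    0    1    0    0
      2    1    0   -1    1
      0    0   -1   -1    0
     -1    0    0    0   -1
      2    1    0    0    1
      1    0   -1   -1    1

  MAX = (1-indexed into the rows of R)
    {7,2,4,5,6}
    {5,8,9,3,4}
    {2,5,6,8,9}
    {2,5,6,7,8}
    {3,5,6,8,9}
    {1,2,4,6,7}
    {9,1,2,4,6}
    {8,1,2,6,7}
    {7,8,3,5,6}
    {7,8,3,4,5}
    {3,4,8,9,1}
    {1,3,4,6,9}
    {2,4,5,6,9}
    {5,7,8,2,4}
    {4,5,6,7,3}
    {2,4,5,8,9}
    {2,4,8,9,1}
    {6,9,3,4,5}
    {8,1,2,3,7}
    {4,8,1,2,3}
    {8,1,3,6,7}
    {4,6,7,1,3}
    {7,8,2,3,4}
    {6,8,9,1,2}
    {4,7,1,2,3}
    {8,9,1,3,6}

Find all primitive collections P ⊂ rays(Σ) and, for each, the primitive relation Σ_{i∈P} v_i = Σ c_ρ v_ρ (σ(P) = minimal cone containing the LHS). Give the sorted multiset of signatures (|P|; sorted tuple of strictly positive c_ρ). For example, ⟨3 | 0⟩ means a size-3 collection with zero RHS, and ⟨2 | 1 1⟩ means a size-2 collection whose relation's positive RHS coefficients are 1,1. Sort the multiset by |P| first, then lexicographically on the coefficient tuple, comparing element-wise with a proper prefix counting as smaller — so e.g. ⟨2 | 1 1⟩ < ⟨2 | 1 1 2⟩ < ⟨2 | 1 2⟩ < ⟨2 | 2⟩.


The 7 primitive collections of Σ (r=9, n=5):

  • {1,5}:  v_{1} + v_{5} = v_{9}  so sig = ⟨2 | 1⟩
  • {7,9}:  v_{7} + v_{9} = v_{6}  so sig = ⟨2 | 1⟩
  • {2,3,6}:  v_{2} + v_{3} + v_{6} = 0  so sig = ⟨3 | 0⟩
  • {4,6,8}:  v_{4} + v_{6} + v_{8} = v_{5}  so sig = ⟨3 | 1⟩
  • {2,3,5}:  v_{2} + v_{3} + v_{5} = v_{4} + v_{8}  so sig = ⟨3 | 1 1⟩
  • {2,3,9}:  v_{2} + v_{3} + v_{9} = v_{1} + v_{4} + v_{8}  so sig = ⟨3 | 1 1 1⟩
  • {1,4,7,8}:  v_{1} + v_{4} + v_{7} + v_{8} = 0  so sig = ⟨4 | 0⟩

Sorted signature multiset PRS(X):
[⟨2 | 1⟩, ⟨2 | 1⟩, ⟨3 | 0⟩, ⟨3 | 1⟩, ⟨3 | 1 1⟩, ⟨3 | 1 1 1⟩, ⟨4 | 0⟩]


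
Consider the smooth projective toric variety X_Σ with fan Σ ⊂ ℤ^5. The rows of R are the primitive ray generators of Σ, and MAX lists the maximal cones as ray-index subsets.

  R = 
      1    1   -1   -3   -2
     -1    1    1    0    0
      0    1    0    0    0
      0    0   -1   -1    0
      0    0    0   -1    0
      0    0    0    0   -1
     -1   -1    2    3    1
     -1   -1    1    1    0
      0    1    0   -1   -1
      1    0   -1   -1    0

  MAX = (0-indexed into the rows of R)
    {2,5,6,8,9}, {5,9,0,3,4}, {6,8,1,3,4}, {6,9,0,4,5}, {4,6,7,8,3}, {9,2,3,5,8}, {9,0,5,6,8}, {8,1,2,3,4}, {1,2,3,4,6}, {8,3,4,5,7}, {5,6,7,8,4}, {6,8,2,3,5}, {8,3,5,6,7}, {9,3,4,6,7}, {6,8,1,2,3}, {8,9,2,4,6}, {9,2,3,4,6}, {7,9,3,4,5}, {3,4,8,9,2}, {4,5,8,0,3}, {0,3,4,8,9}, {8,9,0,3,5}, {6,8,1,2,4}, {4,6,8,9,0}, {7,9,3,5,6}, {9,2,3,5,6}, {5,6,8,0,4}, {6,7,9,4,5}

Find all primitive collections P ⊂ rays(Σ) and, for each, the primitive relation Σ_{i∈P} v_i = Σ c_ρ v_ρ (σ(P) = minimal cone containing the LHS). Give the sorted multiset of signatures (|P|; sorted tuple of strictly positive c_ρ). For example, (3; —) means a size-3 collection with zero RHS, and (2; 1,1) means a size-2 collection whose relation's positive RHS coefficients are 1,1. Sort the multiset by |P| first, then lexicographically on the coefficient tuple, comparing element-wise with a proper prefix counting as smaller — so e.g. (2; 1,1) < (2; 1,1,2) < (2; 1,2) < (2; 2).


Δ(Σ) — 10 vertices, 14 min non-faces:

  {1,9}:  v_{1} + v_{9} = v_{2} + v_{4}  so sig = (2; 1,1)
  {2,7}:  v_{2} + v_{7} = v_{3} + v_{6} + v_{8}  so sig = (2; 1,1,1)
  {1,5}:  v_{1} + v_{5} = v_{3} + v_{6} + 2·v_{8}  so sig = (2; 1,1,2)
  {0,1}:  v_{0} + v_{1} = v_{4} + 2·v_{8}  so sig = (2; 1,2)
  {0,2}:  v_{0} + v_{2} = 2·v_{8} + v_{9}  so sig = (2; 1,2)
  {1,7}:  v_{1} + v_{7} = 2·v_{3} + v_{4} + 2·v_{6} + 2·v_{8}  so sig = (2; 1,2,2,2)
  {0,7}:  v_{0} + v_{7} = 2·v_{4} + 2·v_{5}  so sig = (2; 2,2)
  {2,4,5}:  v_{2} + v_{4} + v_{5} = v_{8}  so sig = (3; 1)
  {0,3,6}:  v_{0} + v_{3} + v_{6} = v_{4} + v_{5}  so sig = (3; 1,1)
  {7,8,9}:  v_{7} + v_{8} + v_{9} = v_{4} + v_{5}  so sig = (3; 1,1)
  {3,6,8,9}:  v_{3} + v_{6} + v_{8} + v_{9} = 0  so sig = (4; —)
  {3,4,5,6}:  v_{3} + v_{4} + v_{5} + v_{6} = v_{7}  so sig = (4; 1)
  {4,5,8,9}:  v_{4} + v_{5} + v_{8} + v_{9} = v_{0}  so sig = (4; 1)
  {2,3,4,6,8}:  v_{2} + v_{3} + v_{4} + v_{6} + v_{8} = v_{1}  so sig = (5; 1)

Sorted signature multiset PRS(X):
[(2; 1,1), (2; 1,1,1), (2; 1,1,2), (2; 1,2), (2; 1,2), (2; 1,2,2,2), (2; 2,2), (3; 1), (3; 1,1), (3; 1,1), (4; —), (4; 1), (4; 1), (5; 1)]


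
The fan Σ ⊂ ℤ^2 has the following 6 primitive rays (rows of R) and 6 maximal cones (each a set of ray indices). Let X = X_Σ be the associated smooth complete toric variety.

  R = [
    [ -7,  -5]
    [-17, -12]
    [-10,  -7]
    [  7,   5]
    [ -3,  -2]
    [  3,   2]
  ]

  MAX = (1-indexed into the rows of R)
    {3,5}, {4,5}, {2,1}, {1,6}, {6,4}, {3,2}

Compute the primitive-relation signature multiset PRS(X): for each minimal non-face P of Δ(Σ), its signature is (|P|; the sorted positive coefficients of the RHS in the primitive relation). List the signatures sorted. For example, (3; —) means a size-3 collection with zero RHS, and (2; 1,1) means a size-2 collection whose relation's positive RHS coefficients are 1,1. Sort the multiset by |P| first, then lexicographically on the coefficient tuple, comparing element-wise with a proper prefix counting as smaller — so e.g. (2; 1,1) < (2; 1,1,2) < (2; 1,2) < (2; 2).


|primitive collections| = 9. Relations:

  P={1,4}:  v_{1} + v_{4} = 0  ⟹  sig = (2; —)
  P={5,6}:  v_{5} + v_{6} = 0  ⟹  sig = (2; —)
  P={1,3}:  v_{1} + v_{3} = v_{2}  ⟹  sig = (2; 1)
  P={1,5}:  v_{1} + v_{5} = v_{3}  ⟹  sig = (2; 1)
  P={2,4}:  v_{2} + v_{4} = v_{3}  ⟹  sig = (2; 1)
  P={3,4}:  v_{3} + v_{4} = v_{5}  ⟹  sig = (2; 1)
  P={3,6}:  v_{3} + v_{6} = v_{1}  ⟹  sig = (2; 1)
  P={2,5}:  v_{2} + v_{5} = 2·v_{3}  ⟹  sig = (2; 2)
  P={2,6}:  v_{2} + v_{6} = 2·v_{1}  ⟹  sig = (2; 2)

Signatures (|P|; sorted positive RHS coefficients), sorted:
[(2; —), (2; —), (2; 1), (2; 1), (2; 1), (2; 1), (2; 1), (2; 2), (2; 2)]


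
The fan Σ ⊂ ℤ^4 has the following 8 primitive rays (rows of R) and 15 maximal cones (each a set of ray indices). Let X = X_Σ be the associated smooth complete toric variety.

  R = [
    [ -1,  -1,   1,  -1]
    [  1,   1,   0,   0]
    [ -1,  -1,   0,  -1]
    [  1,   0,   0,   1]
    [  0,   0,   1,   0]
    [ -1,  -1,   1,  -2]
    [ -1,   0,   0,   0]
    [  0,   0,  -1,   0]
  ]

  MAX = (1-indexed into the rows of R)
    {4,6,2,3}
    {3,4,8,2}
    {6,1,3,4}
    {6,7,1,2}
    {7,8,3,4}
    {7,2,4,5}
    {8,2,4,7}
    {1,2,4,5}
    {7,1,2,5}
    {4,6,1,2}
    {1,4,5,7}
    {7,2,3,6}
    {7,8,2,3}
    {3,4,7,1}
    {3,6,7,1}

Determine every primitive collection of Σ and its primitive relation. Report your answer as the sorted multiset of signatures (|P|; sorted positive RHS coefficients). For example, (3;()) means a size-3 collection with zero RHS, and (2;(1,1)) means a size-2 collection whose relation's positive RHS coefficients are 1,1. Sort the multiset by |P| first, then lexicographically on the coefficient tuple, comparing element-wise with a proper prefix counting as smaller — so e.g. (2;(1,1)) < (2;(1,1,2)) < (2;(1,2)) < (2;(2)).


9 collections generate NE(X_Σ); each relation:

  P={5,8}:  v_{5} + v_{8} = 0  ⇒ sig = (2;())
  P={1,8}:  v_{1} + v_{8} = v_{3}  ⇒ sig = (2;(1))
  P={3,5}:  v_{3} + v_{5} = v_{1}  ⇒ sig = (2;(1))
  P={5,6}:  v_{5} + v_{6} = 2·v_{1} + v_{2}  ⇒ sig = (2;(1,2))
  P={6,8}:  v_{6} + v_{8} = v_{2} + 2·v_{3}  ⇒ sig = (2;(1,2))
  P={1,2,3}:  v_{1} + v_{2} + v_{3} = v_{6}  ⇒ sig = (3;(1))
  P={4,6,7}:  v_{4} + v_{6} + v_{7} = v_{1}  ⇒ sig = (3;(1))
  P={2,3,4,7}:  v_{2} + v_{3} + v_{4} + v_{7} = 0  ⇒ sig = (4;())
  P={1,2,4,7}:  v_{1} + v_{2} + v_{4} + v_{7} = v_{5}  ⇒ sig = (4;(1))

Sorted signature multiset PRS(X):
    |P|=2: 5 collections, coeffs (), (1), (1), (1,2), (1,2)
    |P|=3: 2 collections, coeffs (1), (1)
    |P|=4: 2 collections, coeffs (), (1)


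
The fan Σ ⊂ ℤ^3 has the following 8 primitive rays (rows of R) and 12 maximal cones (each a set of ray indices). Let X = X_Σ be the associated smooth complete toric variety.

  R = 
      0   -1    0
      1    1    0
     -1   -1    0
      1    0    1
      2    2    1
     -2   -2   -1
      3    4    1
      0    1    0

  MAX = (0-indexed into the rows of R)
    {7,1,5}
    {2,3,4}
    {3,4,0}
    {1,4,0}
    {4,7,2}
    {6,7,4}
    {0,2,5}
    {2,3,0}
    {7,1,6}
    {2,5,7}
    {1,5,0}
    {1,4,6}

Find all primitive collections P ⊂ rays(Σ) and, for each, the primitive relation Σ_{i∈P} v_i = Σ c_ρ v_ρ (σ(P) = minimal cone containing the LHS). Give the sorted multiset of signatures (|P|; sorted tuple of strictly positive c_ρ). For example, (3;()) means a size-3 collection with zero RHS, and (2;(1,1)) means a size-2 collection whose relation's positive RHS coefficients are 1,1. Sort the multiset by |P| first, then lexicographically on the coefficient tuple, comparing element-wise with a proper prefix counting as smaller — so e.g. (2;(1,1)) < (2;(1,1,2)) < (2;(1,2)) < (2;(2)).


12 minimal non-faces of Δ(Σ) (on 8 rays):

  P = {0,7}:  v_{0} + v_{7} = 0 — sig = (2;())
  P = {1,2}:  v_{1} + v_{2} = 0 — sig = (2;())
  P = {4,5}:  v_{4} + v_{5} = 0 — sig = (2;())
  P = {0,6}:  v_{0} + v_{6} = v_{1} + v_{4} — sig = (2;(1,1))
  P = {1,3}:  v_{1} + v_{3} = v_{0} + v_{4} — sig = (2;(1,1))
  P = {2,6}:  v_{2} + v_{6} = v_{4} + v_{7} — sig = (2;(1,1))
  P = {3,5}:  v_{3} + v_{5} = v_{0} + v_{2} — sig = (2;(1,1))
  P = {3,7}:  v_{3} + v_{7} = v_{2} + v_{4} — sig = (2;(1,1))
  P = {5,6}:  v_{5} + v_{6} = v_{1} + v_{7} — sig = (2;(1,1))
  P = {3,6}:  v_{3} + v_{6} = 2·v_{4} — sig = (2;(2))
  P = {0,2,4}:  v_{0} + v_{2} + v_{4} = v_{3} — sig = (3;(1))
  P = {1,4,7}:  v_{1} + v_{4} + v_{7} = v_{6} — sig = (3;(1))

so the primitive-relation signature multiset is
[(2;()), (2;()), (2;()), (2;(1,1)), (2;(1,1)), (2;(1,1)), (2;(1,1)), (2;(1,1)), (2;(1,1)), (2;(2)), (3;(1)), (3;(1))]


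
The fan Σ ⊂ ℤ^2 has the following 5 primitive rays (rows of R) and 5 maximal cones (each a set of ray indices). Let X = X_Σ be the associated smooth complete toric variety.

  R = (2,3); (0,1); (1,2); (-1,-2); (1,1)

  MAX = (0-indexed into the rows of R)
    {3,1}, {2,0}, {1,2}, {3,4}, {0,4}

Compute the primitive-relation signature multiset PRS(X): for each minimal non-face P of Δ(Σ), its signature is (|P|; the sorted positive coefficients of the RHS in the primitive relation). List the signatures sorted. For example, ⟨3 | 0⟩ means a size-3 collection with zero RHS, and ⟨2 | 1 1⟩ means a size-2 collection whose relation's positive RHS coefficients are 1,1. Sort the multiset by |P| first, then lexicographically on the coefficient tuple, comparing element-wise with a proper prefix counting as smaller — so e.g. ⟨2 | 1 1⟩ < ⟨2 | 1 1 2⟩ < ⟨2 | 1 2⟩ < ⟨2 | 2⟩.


5 minimal non-faces of Δ(Σ) (on 5 rays):

  P={2,3}:  v_{2} + v_{3} = 0  →  sig = ⟨2 | 0⟩
  P={0,3}:  v_{0} + v_{3} = v_{4}  →  sig = ⟨2 | 1⟩
  P={1,4}:  v_{1} + v_{4} = v_{2}  →  sig = ⟨2 | 1⟩
  P={2,4}:  v_{2} + v_{4} = v_{0}  →  sig = ⟨2 | 1⟩
  P={0,1}:  v_{0} + v_{1} = 2·v_{2}  →  sig = ⟨2 | 2⟩

Hence PRS(X_Σ) =
{ ⟨2 | 0⟩,  ⟨2 | 1⟩ ×3,  ⟨2 | 2⟩ }


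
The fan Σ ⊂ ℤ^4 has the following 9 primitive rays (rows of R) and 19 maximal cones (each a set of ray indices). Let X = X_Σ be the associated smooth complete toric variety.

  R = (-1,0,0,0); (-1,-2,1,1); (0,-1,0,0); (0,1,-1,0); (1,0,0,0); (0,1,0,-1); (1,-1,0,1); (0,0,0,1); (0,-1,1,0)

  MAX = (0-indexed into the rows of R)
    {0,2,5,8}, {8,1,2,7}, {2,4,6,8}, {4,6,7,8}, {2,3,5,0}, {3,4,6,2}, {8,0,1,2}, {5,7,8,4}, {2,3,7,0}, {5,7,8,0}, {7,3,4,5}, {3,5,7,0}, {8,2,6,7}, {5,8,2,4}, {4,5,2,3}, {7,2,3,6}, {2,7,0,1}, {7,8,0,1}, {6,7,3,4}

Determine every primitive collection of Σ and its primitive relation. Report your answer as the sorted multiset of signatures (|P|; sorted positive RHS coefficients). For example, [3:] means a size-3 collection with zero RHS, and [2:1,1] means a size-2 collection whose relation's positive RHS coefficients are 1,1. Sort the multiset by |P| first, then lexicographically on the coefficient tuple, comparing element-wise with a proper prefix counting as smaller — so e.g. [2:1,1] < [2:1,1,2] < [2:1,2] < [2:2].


The 11 primitive collections of Σ (r=9, n=4):

  P = {0,4}:  v_{0} + v_{4} = 0  ⟹  sig = [2:]
  P = {3,8}:  v_{3} + v_{8} = 0  ⟹  sig = [2:]
  P = {5,6}:  v_{5} + v_{6} = v_{4}  ⟹  sig = [2:1]
  P = {0,6}:  v_{0} + v_{6} = v_{2} + v_{7}  ⟹  sig = [2:1,1]
  P = {1,5}:  v_{1} + v_{5} = v_{0} + v_{8}  ⟹  sig = [2:1,1]
  P = {1,3}:  v_{1} + v_{3} = v_{0} + v_{2} + v_{7}  ⟹  sig = [2:1,1,1]
  P = {1,4}:  v_{1} + v_{4} = v_{2} + v_{7} + v_{8}  ⟹  sig = [2:1,1,1]
  P = {1,6}:  v_{1} + v_{6} = 2·v_{2} + 2·v_{7} + v_{8}  ⟹  sig = [2:1,2,2]
  P = {2,5,7}:  v_{2} + v_{5} + v_{7} = 0  ⟹  sig = [3:]
  P = {2,4,7}:  v_{2} + v_{4} + v_{7} = v_{6}  ⟹  sig = [3:1]
  P = {0,2,7,8}:  v_{0} + v_{2} + v_{7} + v_{8} = v_{1}  ⟹  sig = [4:1]

so the primitive-relation signature multiset is
{ [2:] ×2,  [2:1],  [2:1,1] ×2,  [2:1,1,1] ×2,  [2:1,2,2],  [3:],  [3:1],  [4:1] }


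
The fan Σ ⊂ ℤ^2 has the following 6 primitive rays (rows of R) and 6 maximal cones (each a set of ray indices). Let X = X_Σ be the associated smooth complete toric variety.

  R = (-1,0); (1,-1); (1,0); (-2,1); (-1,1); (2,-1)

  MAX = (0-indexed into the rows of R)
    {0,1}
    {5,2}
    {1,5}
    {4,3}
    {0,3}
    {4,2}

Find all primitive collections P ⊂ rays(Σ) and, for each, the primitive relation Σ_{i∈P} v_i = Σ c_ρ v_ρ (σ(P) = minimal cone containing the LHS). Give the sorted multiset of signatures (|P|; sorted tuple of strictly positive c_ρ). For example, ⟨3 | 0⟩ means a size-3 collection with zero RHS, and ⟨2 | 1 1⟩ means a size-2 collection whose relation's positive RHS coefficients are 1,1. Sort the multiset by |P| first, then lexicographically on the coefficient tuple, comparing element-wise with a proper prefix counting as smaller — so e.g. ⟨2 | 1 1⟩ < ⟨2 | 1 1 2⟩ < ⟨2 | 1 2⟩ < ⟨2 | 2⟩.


Σ has 9 primitive collections:

  {0,2}:  v_{0} + v_{2} = 0  ⇒ sig = ⟨2 | 0⟩
  {1,4}:  v_{1} + v_{4} = 0  ⇒ sig = ⟨2 | 0⟩
  {3,5}:  v_{3} + v_{5} = 0  ⇒ sig = ⟨2 | 0⟩
  {0,4}:  v_{0} + v_{4} = v_{3}  ⇒ sig = ⟨2 | 1⟩
  {0,5}:  v_{0} + v_{5} = v_{1}  ⇒ sig = ⟨2 | 1⟩
  {1,2}:  v_{1} + v_{2} = v_{5}  ⇒ sig = ⟨2 | 1⟩
  {1,3}:  v_{1} + v_{3} = v_{0}  ⇒ sig = ⟨2 | 1⟩
  {2,3}:  v_{2} + v_{3} = v_{4}  ⇒ sig = ⟨2 | 1⟩
  {4,5}:  v_{4} + v_{5} = v_{2}  ⇒ sig = ⟨2 | 1⟩

Sorted signature multiset PRS(X):
    |P|=2: 9 collections, coeffs (), (), (), (1), (1), (1), (1), (1), (1)


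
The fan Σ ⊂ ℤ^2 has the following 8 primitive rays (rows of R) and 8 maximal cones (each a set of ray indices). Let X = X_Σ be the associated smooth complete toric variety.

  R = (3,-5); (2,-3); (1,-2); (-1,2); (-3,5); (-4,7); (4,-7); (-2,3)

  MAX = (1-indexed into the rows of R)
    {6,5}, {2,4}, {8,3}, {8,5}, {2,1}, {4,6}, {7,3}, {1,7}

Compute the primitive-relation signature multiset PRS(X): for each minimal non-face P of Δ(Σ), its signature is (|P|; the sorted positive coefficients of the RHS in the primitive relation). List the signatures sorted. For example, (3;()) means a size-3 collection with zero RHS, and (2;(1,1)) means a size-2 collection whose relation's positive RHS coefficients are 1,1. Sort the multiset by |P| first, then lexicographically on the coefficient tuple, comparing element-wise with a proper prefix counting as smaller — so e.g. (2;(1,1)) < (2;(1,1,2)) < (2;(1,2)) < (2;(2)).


Δ(Σ) — 8 vertices, 20 min non-faces:

  {1,5}:  v_{1} + v_{5} = 0  ⟹  sig = (2;())
  {2,8}:  v_{2} + v_{8} = 0  ⟹  sig = (2;())
  {3,4}:  v_{3} + v_{4} = 0  ⟹  sig = (2;())
  {6,7}:  v_{6} + v_{7} = 0  ⟹  sig = (2;())
  {1,3}:  v_{1} + v_{3} = v_{7}  ⟹  sig = (2;(1))
  {1,4}:  v_{1} + v_{4} = v_{2}  ⟹  sig = (2;(1))
  {1,6}:  v_{1} + v_{6} = v_{4}  ⟹  sig = (2;(1))
  {1,8}:  v_{1} + v_{8} = v_{3}  ⟹  sig = (2;(1))
  {2,3}:  v_{2} + v_{3} = v_{1}  ⟹  sig = (2;(1))
  {2,5}:  v_{2} + v_{5} = v_{4}  ⟹  sig = (2;(1))
  {3,5}:  v_{3} + v_{5} = v_{8}  ⟹  sig = (2;(1))
  {3,6}:  v_{3} + v_{6} = v_{5}  ⟹  sig = (2;(1))
  {4,5}:  v_{4} + v_{5} = v_{6}  ⟹  sig = (2;(1))
  {4,7}:  v_{4} + v_{7} = v_{1}  ⟹  sig = (2;(1))
  {4,8}:  v_{4} + v_{8} = v_{5}  ⟹  sig = (2;(1))
  {5,7}:  v_{5} + v_{7} = v_{3}  ⟹  sig = (2;(1))
  {2,6}:  v_{2} + v_{6} = 2·v_{4}  ⟹  sig = (2;(2))
  {2,7}:  v_{2} + v_{7} = 2·v_{1}  ⟹  sig = (2;(2))
  {6,8}:  v_{6} + v_{8} = 2·v_{5}  ⟹  sig = (2;(2))
  {7,8}:  v_{7} + v_{8} = 2·v_{3}  ⟹  sig = (2;(2))

Sorted signature multiset PRS(X):
    |P|=2: 20 collections, coeffs (), (), (), (), (1), (1), (1), (1), (1), (1), (1), (1), (1), (1), (1), (1), (2), (2), (2), (2)


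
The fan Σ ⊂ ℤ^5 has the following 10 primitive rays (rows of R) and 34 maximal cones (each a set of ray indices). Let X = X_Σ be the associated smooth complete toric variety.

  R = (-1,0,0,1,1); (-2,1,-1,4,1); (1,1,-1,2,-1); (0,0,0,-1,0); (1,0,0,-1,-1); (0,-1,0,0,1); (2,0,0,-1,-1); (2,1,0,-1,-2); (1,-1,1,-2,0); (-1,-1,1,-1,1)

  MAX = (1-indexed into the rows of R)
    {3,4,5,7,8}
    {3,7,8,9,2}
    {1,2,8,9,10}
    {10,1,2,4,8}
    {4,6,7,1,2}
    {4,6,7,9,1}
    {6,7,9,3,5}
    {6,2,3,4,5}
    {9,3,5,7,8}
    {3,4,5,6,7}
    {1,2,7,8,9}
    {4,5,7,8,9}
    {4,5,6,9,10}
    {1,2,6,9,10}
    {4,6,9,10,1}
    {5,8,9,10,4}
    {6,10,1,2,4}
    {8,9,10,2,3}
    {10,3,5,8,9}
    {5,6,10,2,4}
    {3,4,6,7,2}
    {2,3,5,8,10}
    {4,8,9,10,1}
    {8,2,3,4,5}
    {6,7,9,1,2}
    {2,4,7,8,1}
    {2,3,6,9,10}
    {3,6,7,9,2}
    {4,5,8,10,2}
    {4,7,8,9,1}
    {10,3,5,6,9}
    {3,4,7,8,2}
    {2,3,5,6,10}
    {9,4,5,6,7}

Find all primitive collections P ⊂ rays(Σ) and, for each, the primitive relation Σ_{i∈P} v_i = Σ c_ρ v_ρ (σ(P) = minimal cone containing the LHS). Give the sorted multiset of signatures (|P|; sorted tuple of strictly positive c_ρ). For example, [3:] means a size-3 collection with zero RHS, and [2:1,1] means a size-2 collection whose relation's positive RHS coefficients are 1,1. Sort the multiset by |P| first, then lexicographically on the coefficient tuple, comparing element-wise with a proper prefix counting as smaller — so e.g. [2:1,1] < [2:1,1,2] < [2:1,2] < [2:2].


Minimal non-faces — 9 found among 10 rays, 34 max cones:

  P = {1,5}:  v_{1} + v_{5} = 0  so sig = [2:]
  P = {6,8}:  v_{6} + v_{8} = v_{7}  so sig = [2:1]
  P = {7,10}:  v_{7} + v_{10} = v_{9}  so sig = [2:1]
  P = {1,3}:  v_{1} + v_{3} = v_{2} + v_{7}  so sig = [2:1,1]
  P = {3,4,10}:  v_{3} + v_{4} + v_{10} = 0  so sig = [3:]
  P = {2,4,9}:  v_{2} + v_{4} + v_{9} = v_{1}  so sig = [3:1]
  P = {2,5,7}:  v_{2} + v_{5} + v_{7} = v_{3}  so sig = [3:1]
  P = {3,4,9}:  v_{3} + v_{4} + v_{9} = v_{7}  so sig = [3:1]
  P = {2,5,9}:  v_{2} + v_{5} + v_{9} = v_{3} + v_{10}  so sig = [3:1,1]

Signatures (|P|; sorted positive RHS coefficients), sorted:
    [2:]
    [2:1]
    [2:1]
    [2:1,1]
    [3:]
    [3:1]
    [3:1]
    [3:1]
    [3:1,1]


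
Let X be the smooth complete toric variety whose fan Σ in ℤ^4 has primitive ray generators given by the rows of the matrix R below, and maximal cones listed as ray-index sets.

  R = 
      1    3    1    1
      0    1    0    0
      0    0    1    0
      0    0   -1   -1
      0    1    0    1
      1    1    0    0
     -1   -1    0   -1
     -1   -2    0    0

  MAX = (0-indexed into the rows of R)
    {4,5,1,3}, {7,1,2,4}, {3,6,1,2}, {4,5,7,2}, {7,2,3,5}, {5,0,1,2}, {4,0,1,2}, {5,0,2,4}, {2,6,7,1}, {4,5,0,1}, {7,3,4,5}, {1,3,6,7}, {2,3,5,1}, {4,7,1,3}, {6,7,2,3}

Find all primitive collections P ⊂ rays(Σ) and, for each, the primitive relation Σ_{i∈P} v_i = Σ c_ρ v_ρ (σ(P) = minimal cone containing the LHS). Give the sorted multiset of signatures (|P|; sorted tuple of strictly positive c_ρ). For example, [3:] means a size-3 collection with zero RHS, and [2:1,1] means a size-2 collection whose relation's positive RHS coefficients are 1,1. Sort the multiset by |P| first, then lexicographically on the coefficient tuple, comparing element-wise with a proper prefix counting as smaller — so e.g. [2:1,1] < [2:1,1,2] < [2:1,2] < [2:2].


The 9 primitive collections of Σ (r=8, n=4):

  • {0,7}:  v_{0} + v_{7} = v_{2} + v_{4} ; sig = [2:1,1]
  • {5,6}:  v_{5} + v_{6} = v_{2} + v_{3} ; sig = [2:1,1]
  • {0,3}:  v_{0} + v_{3} = 2·v_{1} + v_{5} ; sig = [2:1,2]
  • {0,6}:  v_{0} + v_{6} = 2·v_{1} + v_{2} ; sig = [2:1,2]
  • {4,6}:  v_{4} + v_{6} = 2·v_{1} + v_{7} ; sig = [2:1,2]
  • {1,5,7}:  v_{1} + v_{5} + v_{7} = 0 ; sig = [3:]
  • {2,3,4}:  v_{2} + v_{3} + v_{4} = v_{1} ; sig = [3:1]
  • {1,2,3,7}:  v_{1} + v_{2} + v_{3} + v_{7} = v_{6} ; sig = [4:1]
  • {1,2,4,5}:  v_{1} + v_{2} + v_{4} + v_{5} = v_{0} ; sig = [4:1]

Sorted signature multiset PRS(X):
    [2:1,1]
    [2:1,1]
    [2:1,2]
    [2:1,2]
    [2:1,2]
    [3:]
    [3:1]
    [4:1]
    [4:1]


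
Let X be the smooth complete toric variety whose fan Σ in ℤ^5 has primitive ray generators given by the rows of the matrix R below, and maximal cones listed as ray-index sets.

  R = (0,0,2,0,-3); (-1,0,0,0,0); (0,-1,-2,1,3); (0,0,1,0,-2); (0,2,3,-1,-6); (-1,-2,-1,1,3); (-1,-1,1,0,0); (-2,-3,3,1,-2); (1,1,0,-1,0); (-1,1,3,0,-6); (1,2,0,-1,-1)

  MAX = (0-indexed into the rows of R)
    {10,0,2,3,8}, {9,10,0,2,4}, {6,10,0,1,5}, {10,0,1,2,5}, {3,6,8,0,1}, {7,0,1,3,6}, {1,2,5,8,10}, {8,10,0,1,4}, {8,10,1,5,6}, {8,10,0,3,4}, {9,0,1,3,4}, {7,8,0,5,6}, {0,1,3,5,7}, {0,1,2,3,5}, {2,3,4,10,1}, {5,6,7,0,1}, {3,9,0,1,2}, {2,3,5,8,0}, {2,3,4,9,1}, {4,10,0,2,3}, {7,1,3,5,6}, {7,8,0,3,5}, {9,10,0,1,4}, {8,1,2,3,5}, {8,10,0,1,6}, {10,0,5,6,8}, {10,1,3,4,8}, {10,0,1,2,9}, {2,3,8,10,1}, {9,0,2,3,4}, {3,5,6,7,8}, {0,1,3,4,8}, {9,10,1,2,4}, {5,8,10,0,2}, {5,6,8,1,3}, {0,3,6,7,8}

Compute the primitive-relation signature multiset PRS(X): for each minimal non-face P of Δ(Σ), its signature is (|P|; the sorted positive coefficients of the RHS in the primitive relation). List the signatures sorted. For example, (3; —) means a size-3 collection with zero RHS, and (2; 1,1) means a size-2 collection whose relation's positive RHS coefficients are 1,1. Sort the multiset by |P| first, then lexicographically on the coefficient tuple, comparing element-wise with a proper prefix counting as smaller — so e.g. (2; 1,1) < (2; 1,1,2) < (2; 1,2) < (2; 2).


|primitive collections| = 20. Relations:

  {2,6}:  v_{2} + v_{6} = v_{5}  →  sig = (2; 1)
  {8,9}:  v_{8} + v_{9} = v_{4}  →  sig = (2; 1)
  {4,5}:  v_{4} + v_{5} = v_{0} + v_{1}  →  sig = (2; 1,1)
  {7,10}:  v_{7} + v_{10} = v_{0} + v_{6}  →  sig = (2; 1,1)
  {4,7}:  v_{4} + v_{7} = 2·v_{0} + v_{1} + v_{3} + v_{6}  →  sig = (2; 1,1,1,2)
  {2,7}:  v_{2} + v_{7} = v_{0} + v_{3} + 2·v_{5}  →  sig = (2; 1,1,2)
  {7,9}:  v_{7} + v_{9} = 3·v_{0} + 2·v_{1} + v_{3} + v_{5}  →  sig = (2; 1,1,2,3)
  {4,6}:  v_{4} + v_{6} = 2·v_{0} + 2·v_{1} + v_{8}  →  sig = (2; 1,2,2)
  {5,9}:  v_{5} + v_{9} = 2·v_{0} + 2·v_{1} + v_{2}  →  sig = (2; 1,2,2)
  {6,9}:  v_{6} + v_{9} = 2·v_{0} + 2·v_{1}  →  sig = (2; 2,2)
  {3,5,10}:  v_{3} + v_{5} + v_{10} = 0  →  sig = (3; —)
  {2,4,8}:  v_{2} + v_{4} + v_{8} = v_{3} + v_{10}  →  sig = (3; 1,1)
  {3,6,10}:  v_{3} + v_{6} + v_{10} = v_{0} + v_{1} + v_{8}  →  sig = (3; 1,1,1)
  {1,7,8}:  v_{1} + v_{7} + v_{8} = v_{3} + 2·v_{6}  →  sig = (3; 1,2)
  {3,9,10}:  v_{3} + v_{9} + v_{10} = v_{2} + 2·v_{4}  →  sig = (3; 1,2)
  {0,1,2,8}:  v_{0} + v_{1} + v_{2} + v_{8} = 0  →  sig = (4; —)
  {0,1,2,4}:  v_{0} + v_{1} + v_{2} + v_{4} = v_{9}  →  sig = (4; 1)
  {0,1,3,10}:  v_{0} + v_{1} + v_{3} + v_{10} = v_{4}  →  sig = (4; 1)
  {0,1,5,8}:  v_{0} + v_{1} + v_{5} + v_{8} = v_{6}  →  sig = (4; 1)
  {0,3,5,6}:  v_{0} + v_{3} + v_{5} + v_{6} = v_{7}  →  sig = (4; 1)

Sorted signature multiset PRS(X):
{ (2; 1) ×2,  (2; 1,1) ×2,  (2; 1,1,1,2),  (2; 1,1,2),  (2; 1,1,2,3),  (2; 1,2,2) ×2,  (2; 2,2),  (3; —),  (3; 1,1),  (3; 1,1,1),  (3; 1,2) ×2,  (4; —),  (4; 1) ×4 }


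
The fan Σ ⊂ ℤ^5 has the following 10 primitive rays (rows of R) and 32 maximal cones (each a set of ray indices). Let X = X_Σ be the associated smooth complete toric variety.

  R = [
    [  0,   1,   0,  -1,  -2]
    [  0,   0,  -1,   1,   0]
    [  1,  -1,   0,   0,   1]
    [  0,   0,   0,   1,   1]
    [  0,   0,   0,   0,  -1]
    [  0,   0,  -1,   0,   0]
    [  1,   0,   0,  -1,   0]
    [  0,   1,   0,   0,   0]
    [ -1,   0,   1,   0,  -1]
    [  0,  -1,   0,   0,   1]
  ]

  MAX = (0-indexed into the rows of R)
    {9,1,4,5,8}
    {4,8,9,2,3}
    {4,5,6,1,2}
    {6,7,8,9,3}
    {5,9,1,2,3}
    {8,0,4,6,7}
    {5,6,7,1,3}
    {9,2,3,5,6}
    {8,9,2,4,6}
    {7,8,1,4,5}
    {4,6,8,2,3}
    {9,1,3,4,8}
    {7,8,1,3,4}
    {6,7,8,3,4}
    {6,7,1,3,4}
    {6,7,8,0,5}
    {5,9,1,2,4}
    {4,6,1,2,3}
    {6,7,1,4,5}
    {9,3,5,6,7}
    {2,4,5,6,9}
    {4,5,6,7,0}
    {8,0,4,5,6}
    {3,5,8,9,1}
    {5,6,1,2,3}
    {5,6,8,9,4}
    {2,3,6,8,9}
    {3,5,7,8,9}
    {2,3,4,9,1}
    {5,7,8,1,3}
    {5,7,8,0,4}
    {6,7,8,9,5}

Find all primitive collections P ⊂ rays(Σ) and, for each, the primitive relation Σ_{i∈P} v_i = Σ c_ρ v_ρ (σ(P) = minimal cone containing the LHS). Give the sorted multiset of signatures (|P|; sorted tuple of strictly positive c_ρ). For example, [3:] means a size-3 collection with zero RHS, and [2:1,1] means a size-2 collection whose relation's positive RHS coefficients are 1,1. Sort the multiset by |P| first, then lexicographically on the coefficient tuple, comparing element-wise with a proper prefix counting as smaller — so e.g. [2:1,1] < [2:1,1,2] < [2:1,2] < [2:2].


Σ has 15 primitive collections:

  {0,2}:  v_{0} + v_{2} = v_{4} + v_{6} — sig = [2:1,1]
  {0,3}:  v_{0} + v_{3} = v_{4} + v_{7} — sig = [2:1,1]
  {2,7}:  v_{2} + v_{7} = v_{3} + v_{6} — sig = [2:1,1]
  {0,9}:  v_{0} + v_{9} = v_{5} + v_{6} + v_{8} — sig = [2:1,1,1]
  {0,1}:  v_{0} + v_{1} = 2·v_{4} + v_{5} + v_{7} — sig = [2:1,1,2]
  {4,7,9}:  v_{4} + v_{7} + v_{9} = 0 — sig = [3:]
  {1,6,8}:  v_{1} + v_{6} + v_{8} = v_{4} — sig = [3:1]
  {3,4,5}:  v_{3} + v_{4} + v_{5} = v_{1} — sig = [3:1]
  {1,6,9}:  v_{1} + v_{6} + v_{9} = v_{2} + v_{5} — sig = [3:1,1]
  {1,7,9}:  v_{1} + v_{7} + v_{9} = v_{3} + v_{5} — sig = [3:1,1]
  {2,5,8}:  v_{2} + v_{5} + v_{8} = v_{4} + v_{9} — sig = [3:1,1]
  {1,2,8}:  v_{1} + v_{2} + v_{8} = v_{3} + 2·v_{4} + v_{9} — sig = [3:1,1,2]
  {3,5,6,8}:  v_{3} + v_{5} + v_{6} + v_{8} = 0 — sig = [4:]
  {3,4,6,9}:  v_{3} + v_{4} + v_{6} + v_{9} = v_{2} — sig = [4:1]
  {4,5,6,7,8}:  v_{4} + v_{5} + v_{6} + v_{7} + v_{8} = v_{0} — sig = [5:1]

Signatures (|P|; sorted positive RHS coefficients), sorted:
[[2:1,1], [2:1,1], [2:1,1], [2:1,1,1], [2:1,1,2], [3:], [3:1], [3:1], [3:1,1], [3:1,1], [3:1,1], [3:1,1,2], [4:], [4:1], [5:1]]


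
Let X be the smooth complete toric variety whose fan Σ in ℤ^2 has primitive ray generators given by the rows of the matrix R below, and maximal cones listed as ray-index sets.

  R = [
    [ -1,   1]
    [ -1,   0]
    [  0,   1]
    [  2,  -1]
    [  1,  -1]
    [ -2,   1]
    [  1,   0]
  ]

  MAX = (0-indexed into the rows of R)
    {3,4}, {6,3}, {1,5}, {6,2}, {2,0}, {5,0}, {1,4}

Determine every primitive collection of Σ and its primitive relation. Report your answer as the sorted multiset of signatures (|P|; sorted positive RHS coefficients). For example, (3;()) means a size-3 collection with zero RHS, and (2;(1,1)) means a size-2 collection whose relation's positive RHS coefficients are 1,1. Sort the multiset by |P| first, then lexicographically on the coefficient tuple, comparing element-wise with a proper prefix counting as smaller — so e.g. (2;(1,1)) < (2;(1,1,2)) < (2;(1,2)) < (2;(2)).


Σ has 14 primitive collections:

  {0,4}:  v_{0} + v_{4} = 0 ; sig = (2;())
  {1,6}:  v_{1} + v_{6} = 0 ; sig = (2;())
  {3,5}:  v_{3} + v_{5} = 0 ; sig = (2;())
  {0,1}:  v_{0} + v_{1} = v_{5} ; sig = (2;(1))
  {0,3}:  v_{0} + v_{3} = v_{6} ; sig = (2;(1))
  {0,6}:  v_{0} + v_{6} = v_{2} ; sig = (2;(1))
  {1,2}:  v_{1} + v_{2} = v_{0} ; sig = (2;(1))
  {1,3}:  v_{1} + v_{3} = v_{4} ; sig = (2;(1))
  {2,4}:  v_{2} + v_{4} = v_{6} ; sig = (2;(1))
  {4,5}:  v_{4} + v_{5} = v_{1} ; sig = (2;(1))
  {4,6}:  v_{4} + v_{6} = v_{3} ; sig = (2;(1))
  {5,6}:  v_{5} + v_{6} = v_{0} ; sig = (2;(1))
  {2,3}:  v_{2} + v_{3} = 2·v_{6} ; sig = (2;(2))
  {2,5}:  v_{2} + v_{5} = 2·v_{0} ; sig = (2;(2))

Signatures (|P|; sorted positive RHS coefficients), sorted:
    |P|=2: 14 collections, coeffs (), (), (), (1), (1), (1), (1), (1), (1), (1), (1), (1), (2), (2)


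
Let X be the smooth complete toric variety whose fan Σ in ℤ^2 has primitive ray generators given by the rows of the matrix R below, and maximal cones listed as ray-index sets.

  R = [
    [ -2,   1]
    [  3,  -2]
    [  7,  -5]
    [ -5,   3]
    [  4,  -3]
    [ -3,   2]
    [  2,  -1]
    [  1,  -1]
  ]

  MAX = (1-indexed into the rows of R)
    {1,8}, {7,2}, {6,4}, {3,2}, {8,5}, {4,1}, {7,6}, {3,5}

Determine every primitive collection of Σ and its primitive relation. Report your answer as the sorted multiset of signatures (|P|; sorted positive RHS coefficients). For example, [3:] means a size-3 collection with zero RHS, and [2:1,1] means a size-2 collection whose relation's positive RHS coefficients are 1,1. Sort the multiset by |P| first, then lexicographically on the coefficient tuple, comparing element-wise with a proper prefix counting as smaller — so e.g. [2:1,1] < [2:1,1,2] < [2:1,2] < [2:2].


Primitive collections (20):

  P={1,7}:  v_{1} + v_{7} = 0 ; sig = [2:]
  P={2,6}:  v_{2} + v_{6} = 0 ; sig = [2:]
  P={1,2}:  v_{1} + v_{2} = v_{8} ; sig = [2:1]
  P={1,6}:  v_{1} + v_{6} = v_{4} ; sig = [2:1]
  P={2,4}:  v_{2} + v_{4} = v_{1} ; sig = [2:1]
  P={2,5}:  v_{2} + v_{5} = v_{3} ; sig = [2:1]
  P={2,8}:  v_{2} + v_{8} = v_{5} ; sig = [2:1]
  P={3,6}:  v_{3} + v_{6} = v_{5} ; sig = [2:1]
  P={4,7}:  v_{4} + v_{7} = v_{6} ; sig = [2:1]
  P={5,6}:  v_{5} + v_{6} = v_{8} ; sig = [2:1]
  P={6,8}:  v_{6} + v_{8} = v_{1} ; sig = [2:1]
  P={7,8}:  v_{7} + v_{8} = v_{2} ; sig = [2:1]
  P={1,3}:  v_{1} + v_{3} = v_{5} + v_{8} ; sig = [2:1,1]
  P={4,5}:  v_{4} + v_{5} = v_{1} + v_{8} ; sig = [2:1,1]
  P={1,5}:  v_{1} + v_{5} = 2·v_{8} ; sig = [2:2]
  P={3,4}:  v_{3} + v_{4} = 2·v_{8} ; sig = [2:2]
  P={3,8}:  v_{3} + v_{8} = 2·v_{5} ; sig = [2:2]
  P={4,8}:  v_{4} + v_{8} = 2·v_{1} ; sig = [2:2]
  P={5,7}:  v_{5} + v_{7} = 2·v_{2} ; sig = [2:2]
  P={3,7}:  v_{3} + v_{7} = 3·v_{2} ; sig = [2:3]

Sorted signature multiset PRS(X):
    [2:]
    [2:]
    [2:1]
    [2:1]
    [2:1]
    [2:1]
    [2:1]
    [2:1]
    [2:1]
    [2:1]
    [2:1]
    [2:1]
    [2:1,1]
    [2:1,1]
    [2:2]
    [2:2]
    [2:2]
    [2:2]
    [2:2]
    [2:3]
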